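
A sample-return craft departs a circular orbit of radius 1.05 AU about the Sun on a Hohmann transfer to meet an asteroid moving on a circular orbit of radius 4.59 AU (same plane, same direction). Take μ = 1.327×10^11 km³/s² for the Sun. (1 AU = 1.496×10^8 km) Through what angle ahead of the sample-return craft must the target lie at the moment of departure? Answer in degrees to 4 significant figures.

In km: r₁ = 1.05 × 1.496×10^8 = 1.5708×10^8 km; r₂ = 4.59 × 1.496×10^8 = 6.86664×10^8 km.
Semi-major axis of the transfer orbit: a_t = (1.5708×10^8 + 6.86664×10^8)/2 = 4.21872×10^8 km.
The half-period of the transfer ellipse is t = π√(a_t³/μ) = 7.4728×10^7 s.
The target's mean motion on its circular orbit is ω₂ = √(μ/r₂³) = 2.0245×10^-8 rad/s.
Angle swept by the target during transfer: ω₂·t = 1.5129 rad = 86.68°.
The sample-return craft traverses 180° on the transfer ellipse, so the target must lead by 180° − 86.68° = 93.32°.

φ = 93.32°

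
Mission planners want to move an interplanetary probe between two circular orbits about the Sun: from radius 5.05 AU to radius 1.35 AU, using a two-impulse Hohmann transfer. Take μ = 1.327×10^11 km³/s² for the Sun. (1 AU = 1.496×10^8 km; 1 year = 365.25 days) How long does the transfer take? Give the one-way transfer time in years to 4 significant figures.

t = 2.862 years

In km: r₁ = 5.05 × 1.496×10^8 = 7.5548×10^8 km; r₂ = 1.35 × 1.496×10^8 = 2.0196×10^8 km.
Semi-major axis of the transfer orbit: a_t = (7.5548×10^8 + 2.0196×10^8)/2 = 4.7872×10^8 km.
Half the transfer-orbit period gives t = π√(a_t³/μ) = 9.033×10^7 s.
Converting: 9.033×10^7 s ÷ 3.15576×10^7 s/year (365.25 × 86400) = 2.862 years.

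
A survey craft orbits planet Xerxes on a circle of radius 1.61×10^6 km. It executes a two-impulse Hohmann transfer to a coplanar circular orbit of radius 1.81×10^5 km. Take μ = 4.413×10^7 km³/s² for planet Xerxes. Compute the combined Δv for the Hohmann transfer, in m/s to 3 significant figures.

Transfer-ellipse semi-major axis a_t = (r₁ + r₂)/2 = (1.610×10^6 + 1.810×10^5)/2 = 8.955×10^5 km.
At r₁ the circular-orbit speed is v₁ = √(μ/r₁) = 5.2355 km/s.
Transfer-orbit speed at r₁ (vis-viva): v_a = √[μ(2/r₁ − 1/a_t)] = 2.3538 km/s.
First burn Δv₁ = |v_a − v₁| = 2.882 km/s.
Circular speed at r₂: v₂ = √(μ/r₂) = 15.6145 km/s.
Transfer-orbit speed at r₂: v_p = √[μ(2/r₂ − 1/a_t)] = 20.9367 km/s.
Second burn Δv₂ = |v₂ − v_p| = 5.322 km/s.
Total Δv = Δv₁ + Δv₂ = 8.204 km/s.

Δv = 8200 m/s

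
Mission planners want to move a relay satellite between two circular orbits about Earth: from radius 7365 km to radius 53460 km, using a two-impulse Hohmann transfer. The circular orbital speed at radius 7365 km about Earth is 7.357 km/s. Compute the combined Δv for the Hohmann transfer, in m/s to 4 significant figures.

Δv = 3784 m/s

From the circular-orbit relation v² = μ/r at r = 7365 km: μ = v²r = (7.357)² × 7365 = 3.98634×10^5 km³/s².
The Hohmann ellipse has a_t = (r₁ + r₂)/2 = 30412.5 km.
Circular speed at r₁: v₁ = √(μ/r₁) = √(3.98634×10^5/7365) = 7.357 km/s.
Transfer-orbit speed at r₁ (vis-viva): v_p = √[μ(2/r₁ − 1/a_t)] = 9.754 km/s.
First burn Δv₁ = |v_p − v₁| = 2.397 km/s.
At r₂, v₂ = √(μ/r₂) = 2.731 km/s.
Transfer-orbit speed at r₂: v_a = √[μ(2/r₂ − 1/a_t)] = 1.344 km/s.
Second burn Δv₂ = |v₂ − v_a| = 1.387 km/s.
Δv = Δv₁ + Δv₂ = 2.397 + 1.387 = 3.784 km/s.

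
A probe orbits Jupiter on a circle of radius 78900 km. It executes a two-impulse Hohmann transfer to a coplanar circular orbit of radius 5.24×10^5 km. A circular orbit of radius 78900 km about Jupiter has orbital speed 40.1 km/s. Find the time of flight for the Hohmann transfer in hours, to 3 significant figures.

From the circular-orbit relation v² = μ/r at r = 78900 km: μ = v²r = (40.1)² × 78900 = 1.26872×10^8 km³/s².
Transfer-ellipse semi-major axis a_t = (r₁ + r₂)/2 = (78900 + 5.240×10^5)/2 = 3.0145×10^5 km.
Transfer time t = π√(a_t³/μ) = π√((3.0145×10^5)³ / 1.26872×10^8) = 46160 s.
Converting: 46160 s ÷ 3600 s/hour = 12.8 hours.

t = 12.8 hours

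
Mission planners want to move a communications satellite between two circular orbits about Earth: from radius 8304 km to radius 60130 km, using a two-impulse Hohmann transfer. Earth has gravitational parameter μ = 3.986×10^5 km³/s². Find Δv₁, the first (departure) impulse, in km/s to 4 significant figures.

Transfer-ellipse semi-major axis a_t = (r₁ + r₂)/2 = (8304 + 60130)/2 = 34217 km.
On the circular orbit at r = 8304 km, v_c = √(μ/r) = 6.928 km/s.
Transfer-orbit speed at the same r (vis-viva, a = a_t): v_t = √[μ(2/r − 1/a_t)] = 9.184 km/s.
Δv₁ = |v_t − v_c| = |9.184 − 6.928| = 2.256 km/s.

Δv₁ = 2.256 km/s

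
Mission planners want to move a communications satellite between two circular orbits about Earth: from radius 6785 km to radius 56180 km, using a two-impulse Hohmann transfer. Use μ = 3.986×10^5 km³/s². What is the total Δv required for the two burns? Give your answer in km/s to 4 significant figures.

Transfer-ellipse semi-major axis a_t = (r₁ + r₂)/2 = (6785 + 56180)/2 = 31482.5 km.
At r₁ the circular-orbit speed is v₁ = √(μ/r₁) = 7.6647 km/s.
Transfer-orbit speed at r₁ (vis-viva): v_p = √[μ(2/r₁ − 1/a_t)] = 10.239 km/s.
First burn Δv₁ = |v_p − v₁| = 2.574 km/s.
Circular speed at r₂: v₂ = √(μ/r₂) = 2.664 km/s.
Transfer-orbit speed at r₂: v_a = √[μ(2/r₂ − 1/a_t)] = 1.237 km/s.
Second burn Δv₂ = |v₂ − v_a| = 1.427 km/s.
Δv = Δv₁ + Δv₂ = 2.574 + 1.427 = 4.001 km/s.

Δv = 4.001 km/s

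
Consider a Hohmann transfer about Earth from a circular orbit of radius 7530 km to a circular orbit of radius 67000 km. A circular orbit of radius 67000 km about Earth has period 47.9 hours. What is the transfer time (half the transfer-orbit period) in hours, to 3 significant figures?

From Kepler's third law T² = 4π²r³/μ at r = 67000 km, T = 47.9 hours = 47.9 × 3600 s = 1.7244×10^5 s: μ = 4π²r³/T² = 3.99308×10^5 km³/s².
Transfer-ellipse semi-major axis a_t = (r₁ + r₂)/2 = (7530 + 67000)/2 = 37265 km.
Half the transfer-orbit period gives t = π√(a_t³/μ) = 35760 s.
Converting: 35760 s ÷ 3600 s/hour = 9.93 hours.

t = 9.93 hours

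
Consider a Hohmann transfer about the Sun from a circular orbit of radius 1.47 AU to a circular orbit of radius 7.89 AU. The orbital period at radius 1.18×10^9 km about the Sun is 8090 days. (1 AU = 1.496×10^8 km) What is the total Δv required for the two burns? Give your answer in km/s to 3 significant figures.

From Kepler's third law T² = 4π²r³/μ at r = 1.18×10^9 km, T = 8090 days = 8090 × 86400 s = 6.98976×10^8 s: μ = 4π²r³/T² = 1.32764×10^11 km³/s².
In km: r₁ = 1.47 × 1.496×10^8 = 2.19912×10^8 km; r₂ = 7.89 × 1.496×10^8 = 1.180344×10^9 km.
Transfer-ellipse semi-major axis a_t = (r₁ + r₂)/2 = (2.19912×10^8 + 1.180344×10^9)/2 = 7.00128×10^8 km.
Circular speed at r₁: v₁ = √(μ/r₁) = √(1.32764×10^11/2.19912×10^8) = 24.571 km/s.
On the transfer ellipse at r₁, v² = μ(2/r − 1/a) gives v_p = √[μ(2/r₁ − 1/a_t)] = 31.903 km/s.
First burn Δv₁ = |v_p − v₁| = 7.332 km/s.
At r₂, v₂ = √(μ/r₂) = 10.606 km/s.
Transfer-orbit speed at r₂: v_a = √[μ(2/r₂ − 1/a_t)] = 5.9439 km/s.
Second burn Δv₂ = |v₂ − v_a| = 4.662 km/s.
Total Δv = Δv₁ + Δv₂ = 11.99 km/s.

Δv = 12.0 km/s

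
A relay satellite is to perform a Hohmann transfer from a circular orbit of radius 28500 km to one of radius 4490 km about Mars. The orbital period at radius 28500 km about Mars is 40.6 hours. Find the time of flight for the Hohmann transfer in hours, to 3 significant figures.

t = 8.94 hours

From Kepler's third law T² = 4π²r³/μ at r = 28500 km, T = 40.6 hours = 40.6 × 3600 s = 1.4616×10^5 s: μ = 4π²r³/T² = 42779.7 km³/s².
The Hohmann ellipse has a_t = (r₁ + r₂)/2 = 16495 km.
Half the transfer-orbit period gives t = π√(a_t³/μ) = 32180 s.
Converting: 32180 s ÷ 3600 s/hour = 8.94 hours.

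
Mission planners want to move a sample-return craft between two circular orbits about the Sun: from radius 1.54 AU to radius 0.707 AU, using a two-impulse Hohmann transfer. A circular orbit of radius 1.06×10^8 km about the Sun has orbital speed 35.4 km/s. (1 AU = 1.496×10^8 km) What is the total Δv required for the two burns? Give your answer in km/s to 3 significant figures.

Δv = 11.0 km/s

From the circular-orbit relation v² = μ/r at r = 1.06×10^8 km: μ = v²r = (35.4)² × 1.06×10^8 = 1.32835×10^11 km³/s².
In km: r₁ = 1.54 × 1.496×10^8 = 2.30384×10^8 km; r₂ = 0.707 × 1.496×10^8 = 1.057672×10^8 km.
Semi-major axis of the transfer orbit: a_t = (2.30384×10^8 + 1.057672×10^8)/2 = 1.680756×10^8 km.
At r₁ the circular-orbit speed is v₁ = √(μ/r₁) = 24.012 km/s.
Transfer-orbit speed at r₁ (vis-viva): v_a = √[μ(2/r₁ − 1/a_t)] = 19.048 km/s.
First burn Δv₁ = |v_a − v₁| = 4.964 km/s.
Circular speed at r₂: v₂ = √(μ/r₂) = 35.439 km/s.
Transfer-orbit speed at r₂: v_p = √[μ(2/r₂ − 1/a_t)] = 41.491 km/s.
Second burn Δv₂ = |v₂ − v_p| = 6.052 km/s.
Total Δv = Δv₁ + Δv₂ = 11.02 km/s.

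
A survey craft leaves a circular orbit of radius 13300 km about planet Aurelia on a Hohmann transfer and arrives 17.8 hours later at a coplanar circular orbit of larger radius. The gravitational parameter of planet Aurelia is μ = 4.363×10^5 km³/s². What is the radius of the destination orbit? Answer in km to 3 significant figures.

r₂ = 99900 km

Transfer time t = 17.8 hours = 64080 s, and t = π√(a_t³/μ).
So a_t = (μ t²/π²)^(1/3) = (4.363×10^5 × (64080)² / π²)^(1/3) = 56621 km.
Since a_t = (r₁ + r₂)/2, r₂ = 2a_t − r₁ = 2×56621 − 13300 = 99942 km.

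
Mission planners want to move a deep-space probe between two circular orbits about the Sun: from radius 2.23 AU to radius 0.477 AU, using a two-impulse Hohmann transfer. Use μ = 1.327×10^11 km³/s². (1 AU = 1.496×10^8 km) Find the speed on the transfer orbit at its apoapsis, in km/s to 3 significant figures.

In km: r₁ = 2.23 × 1.496×10^8 = 3.33608×10^8 km; r₂ = 0.477 × 1.496×10^8 = 7.13592×10^7 km.
The Hohmann ellipse has a_t = (r₁ + r₂)/2 = 2.024836×10^8 km.
At apoapsis, r = 3.33608×10^8 km.
Vis-viva: v = √[μ(2/r − 1/a_t)] = √[1.327×10^11 × (2/3.33608×10^8 − 1/2.024836×10^8)] = 11.84 km/s.

v = 11.8 km/s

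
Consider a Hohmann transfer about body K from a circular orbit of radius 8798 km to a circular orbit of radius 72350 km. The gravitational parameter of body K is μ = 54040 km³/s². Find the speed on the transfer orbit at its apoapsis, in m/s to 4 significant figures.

v = 402.4 m/s

The Hohmann ellipse has a_t = (r₁ + r₂)/2 = 40574 km.
The apoapsis of the transfer ellipse is at r = 72350 km.
Vis-viva: v = √[μ(2/r − 1/a_t)] = √[54040 × (2/72350 − 1/40574)] = 0.4024 km/s.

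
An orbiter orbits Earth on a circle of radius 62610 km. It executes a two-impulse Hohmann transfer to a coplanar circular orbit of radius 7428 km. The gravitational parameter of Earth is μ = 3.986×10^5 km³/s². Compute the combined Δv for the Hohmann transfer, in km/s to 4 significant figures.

Semi-major axis of the transfer orbit: a_t = (62610 + 7428)/2 = 35019 km.
Circular speed at r₁: v₁ = √(μ/r₁) = √(3.986×10^5/62610) = 2.523 km/s.
Transfer-orbit speed at r₁ (vis-viva equation): v_a = √[μ(2/r₁ − 1/a_t)] = 1.162 km/s.
First burn Δv₁ = |v_a − v₁| = 1.361 km/s.
At r₂, v₂ = √(μ/r₂) = 7.325 km/s.
Transfer-orbit speed at r₂: v_p = √[μ(2/r₂ − 1/a_t)] = 9.795 km/s.
Second burn Δv₂ = |v₂ − v_p| = 2.470 km/s.
Total Δv = Δv₁ + Δv₂ = 3.831 km/s.

Δv = 3.831 km/s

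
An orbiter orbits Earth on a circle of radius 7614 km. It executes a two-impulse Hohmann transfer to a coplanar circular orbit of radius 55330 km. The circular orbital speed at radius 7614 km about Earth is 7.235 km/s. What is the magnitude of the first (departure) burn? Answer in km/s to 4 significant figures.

From the circular-orbit relation v² = μ/r at r = 7614 km: μ = v²r = (7.235)² × 7614 = 3.98557×10^5 km³/s².
Transfer-ellipse semi-major axis a_t = (r₁ + r₂)/2 = (7614 + 55330)/2 = 31472 km.
Circular speed at r = 7614 km: v_c = √(μ/r) = 7.235 km/s.
Transfer-orbit speed at the same r (vis-viva, a = a_t): v_t = √[μ(2/r − 1/a_t)] = 9.593 km/s.
Δv₁ = |v_t − v_c| = |9.593 − 7.235| = 2.358 km/s.

Δv₁ = 2.358 km/s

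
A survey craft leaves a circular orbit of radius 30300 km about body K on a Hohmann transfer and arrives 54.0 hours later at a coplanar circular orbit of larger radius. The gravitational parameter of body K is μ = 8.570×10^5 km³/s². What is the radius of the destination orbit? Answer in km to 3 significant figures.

Transfer time t = 54.0 hours = 1.944×10^5 s, and t = π√(a_t³/μ).
So a_t = (μ t²/π²)^(1/3) = (8.570×10^5 × (1.944×10^5)² / π²)^(1/3) = 1.4860×10^5 km.
Since a_t = (r₁ + r₂)/2, r₂ = 2a_t − r₁ = 2×1.4860×10^5 − 30300 = 2.669×10^5 km.

r₂ = 2.67×10^5 km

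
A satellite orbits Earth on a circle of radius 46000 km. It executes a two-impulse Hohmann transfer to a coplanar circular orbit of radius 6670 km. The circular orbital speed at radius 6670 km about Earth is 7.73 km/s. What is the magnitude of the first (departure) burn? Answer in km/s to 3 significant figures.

From the circular-orbit relation v² = μ/r at r = 6670 km: μ = v²r = (7.73)² × 6670 = 3.98552×10^5 km³/s².
Transfer-ellipse semi-major axis a_t = (r₁ + r₂)/2 = (46000 + 6670)/2 = 26335 km.
On the circular orbit at r = 46000 km, v_c = √(μ/r) = 2.943 km/s.
Transfer-orbit speed at the same r (vis-viva, a = a_t): v_t = √[μ(2/r − 1/a_t)] = 1.481 km/s.
Δv₁ = |v_t − v_c| = |1.481 − 2.943| = 1.462 km/s.

Δv₁ = 1.46 km/s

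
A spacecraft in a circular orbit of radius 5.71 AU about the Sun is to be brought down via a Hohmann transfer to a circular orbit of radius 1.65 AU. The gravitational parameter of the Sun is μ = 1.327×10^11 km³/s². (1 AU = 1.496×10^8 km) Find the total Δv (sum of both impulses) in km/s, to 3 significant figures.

Δv = 9.81 km/s

In km: r₁ = 5.71 × 1.496×10^8 = 8.54216×10^8 km; r₂ = 1.65 × 1.496×10^8 = 2.4684×10^8 km.
Transfer-ellipse semi-major axis a_t = (r₁ + r₂)/2 = (8.54216×10^8 + 2.4684×10^8)/2 = 5.50528×10^8 km.
At r₁ the circular-orbit speed is v₁ = √(μ/r₁) = 12.464 km/s.
Transfer-orbit speed at r₁ (vis-viva equation): v_a = √[μ(2/r₁ − 1/a_t)] = 8.3458 km/s.
First burn Δv₁ = |v_a − v₁| = 4.118 km/s.
At r₂, v₂ = √(μ/r₂) = 23.186 km/s.
Transfer-orbit speed at r₂: v_p = √[μ(2/r₂ − 1/a_t)] = 28.882 km/s.
Second burn Δv₂ = |v₂ − v_p| = 5.696 km/s.
Δv = Δv₁ + Δv₂ = 4.118 + 5.696 = 9.814 km/s.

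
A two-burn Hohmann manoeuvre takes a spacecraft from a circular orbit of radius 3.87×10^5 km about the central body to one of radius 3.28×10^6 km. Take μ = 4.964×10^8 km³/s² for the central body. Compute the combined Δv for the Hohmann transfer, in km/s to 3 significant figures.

The Hohmann ellipse has a_t = (r₁ + r₂)/2 = 1.8335×10^6 km.
At r₁ the circular-orbit speed is v₁ = √(μ/r₁) = 35.81 km/s.
Transfer-orbit speed at r₁ (v² = μ(2/r − 1/a)): v_p = √[μ(2/r₁ − 1/a_t)] = 47.90 km/s.
First burn Δv₁ = |v_p − v₁| = 12.09 km/s.
At r₂, v₂ = √(μ/r₂) = 12.302 km/s.
Transfer-orbit speed at r₂: v_a = √[μ(2/r₂ − 1/a_t)] = 5.6519 km/s.
Second burn Δv₂ = |v₂ − v_a| = 6.650 km/s.
Total Δv = Δv₁ + Δv₂ = 18.74 km/s.

Δv = 18.7 km/s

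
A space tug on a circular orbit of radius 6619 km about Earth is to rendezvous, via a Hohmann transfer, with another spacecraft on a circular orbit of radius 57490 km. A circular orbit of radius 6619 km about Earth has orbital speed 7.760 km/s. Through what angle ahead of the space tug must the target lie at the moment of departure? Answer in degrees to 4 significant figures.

From the circular-orbit relation v² = μ/r at r = 6619 km: μ = v²r = (7.760)² × 6619 = 3.98580×10^5 km³/s².
The Hohmann ellipse has a_t = (r₁ + r₂)/2 = 32054.5 km.
Transfer time t = π√(a_t³/μ) = 28560 s.
The target's mean motion on its circular orbit is ω₂ = √(μ/r₂³) = 4.580×10^-5 rad/s.
Angle swept by the target during transfer: ω₂·t = 1.308 rad = 74.94°.
The space tug traverses 180° on the transfer ellipse, so the target must lead by 180° − 74.94° = 105.1°.

φ = 105.1°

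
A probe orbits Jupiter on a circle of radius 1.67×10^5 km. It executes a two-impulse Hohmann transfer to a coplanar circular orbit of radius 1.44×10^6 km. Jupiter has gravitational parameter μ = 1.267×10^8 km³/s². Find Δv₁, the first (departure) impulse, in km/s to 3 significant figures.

Δv₁ = 9.33 km/s

Transfer-ellipse semi-major axis a_t = (r₁ + r₂)/2 = (1.670×10^5 + 1.440×10^6)/2 = 8.035×10^5 km.
On the circular orbit at r = 1.670×10^5 km, v_c = √(μ/r) = 27.54 km/s.
Transfer-orbit speed at the same r (vis-viva, a = a_t): v_t = √[μ(2/r − 1/a_t)] = 36.87 km/s.
Δv₁ = |v_t − v_c| = |36.87 − 27.54| = 9.330 km/s.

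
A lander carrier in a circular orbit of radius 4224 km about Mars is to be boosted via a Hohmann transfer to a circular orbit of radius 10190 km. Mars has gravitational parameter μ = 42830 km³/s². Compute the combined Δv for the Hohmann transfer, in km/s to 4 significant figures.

Transfer-ellipse semi-major axis a_t = (r₁ + r₂)/2 = (4224 + 10190)/2 = 7207 km.
At r₁ the circular-orbit speed is v₁ = √(μ/r₁) = 3.1843 km/s.
On the transfer ellipse at r₁, v² = μ(2/r − 1/a) gives v_p = √[μ(2/r₁ − 1/a_t)] = 3.7864 km/s.
First burn Δv₁ = |v_p − v₁| = 0.6021 km/s.
At r₂, v₂ = √(μ/r₂) = 2.05016 km/s.
Transfer-orbit speed at r₂: v_a = √[μ(2/r₂ − 1/a_t)] = 1.56954 km/s.
Second burn Δv₂ = |v₂ − v_a| = 0.4806 km/s.
Total Δv = Δv₁ + Δv₂ = 1.083 km/s.

Δv = 1.083 km/s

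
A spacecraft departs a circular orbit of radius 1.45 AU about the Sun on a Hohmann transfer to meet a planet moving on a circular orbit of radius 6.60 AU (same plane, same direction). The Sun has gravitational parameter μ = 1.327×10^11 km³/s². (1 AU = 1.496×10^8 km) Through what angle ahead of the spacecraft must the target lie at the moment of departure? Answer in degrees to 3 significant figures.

φ = 94.3°

In km: r₁ = 1.45 × 1.496×10^8 = 2.1692×10^8 km; r₂ = 6.60 × 1.496×10^8 = 9.8736×10^8 km.
Semi-major axis of the transfer orbit: a_t = (2.1692×10^8 + 9.8736×10^8)/2 = 6.0214×10^8 km.
The half-period of the transfer ellipse is t = π√(a_t³/μ) = 1.27427×10^8 s.
Target angular speed ω₂ = √(μ/r₂³) = 1.17415×10^-8 rad/s.
Angle swept by the target during transfer: ω₂·t = 1.49618 rad = 85.72°.
The spacecraft traverses 180° on the transfer ellipse, so the target must lead by 180° − 85.72° = 94.3°.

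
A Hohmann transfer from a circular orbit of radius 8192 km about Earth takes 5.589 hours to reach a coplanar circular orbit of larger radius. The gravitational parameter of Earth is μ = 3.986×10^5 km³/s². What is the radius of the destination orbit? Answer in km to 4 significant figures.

r₂ = 42570 km

Transfer time t = 5.589 hours = 20120.4 s, and t = π√(a_t³/μ).
So a_t = (μ t²/π²)^(1/3) = (3.986×10^5 × (20120.4)² / π²)^(1/3) = 25381 km.
Since a_t = (r₁ + r₂)/2, r₂ = 2a_t − r₁ = 2×25381 − 8192 = 42570 km.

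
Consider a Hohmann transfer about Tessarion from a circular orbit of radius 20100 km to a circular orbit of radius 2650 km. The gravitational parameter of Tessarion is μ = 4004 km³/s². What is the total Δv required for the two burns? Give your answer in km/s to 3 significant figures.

Δv = 0.636 km/s

Semi-major axis of the transfer orbit: a_t = (20100 + 2650)/2 = 11375 km.
Circular speed at r₁: v₁ = √(μ/r₁) = √(4004/20100) = 0.4463 km/s.
Transfer-orbit speed at r₁ (v² = μ(2/r − 1/a)): v_a = √[μ(2/r₁ − 1/a_t)] = 0.2154 km/s.
First burn Δv₁ = |v_a − v₁| = 0.2309 km/s.
Circular speed at r₂: v₂ = √(μ/r₂) = 1.2292 km/s.
Transfer-orbit speed at r₂: v_p = √[μ(2/r₂ − 1/a_t)] = 1.6340 km/s.
Second burn Δv₂ = |v₂ − v_p| = 0.4048 km/s.
Total Δv = Δv₁ + Δv₂ = 0.6357 km/s.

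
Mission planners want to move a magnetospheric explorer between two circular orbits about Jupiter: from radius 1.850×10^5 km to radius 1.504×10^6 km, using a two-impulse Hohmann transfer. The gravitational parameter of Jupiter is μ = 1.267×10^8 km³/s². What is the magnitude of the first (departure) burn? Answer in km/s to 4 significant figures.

Δv₁ = 8.754 km/s

The Hohmann ellipse has a_t = (r₁ + r₂)/2 = 8.445×10^5 km.
On the circular orbit at r = 1.850×10^5 km, v_c = √(μ/r) = 26.170 km/s.
Vis-viva on the transfer ellipse at r = 1.850×10^5 km gives v_t = √[μ(2/r − 1/a_t)] = 34.924 km/s.
Δv₁ = |v_t − v_c| = |34.924 − 26.170| = 8.754 km/s.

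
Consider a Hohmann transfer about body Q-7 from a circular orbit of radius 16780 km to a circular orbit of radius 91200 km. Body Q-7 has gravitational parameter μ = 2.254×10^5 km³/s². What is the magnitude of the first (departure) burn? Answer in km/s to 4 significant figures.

Transfer-ellipse semi-major axis a_t = (r₁ + r₂)/2 = (16780 + 91200)/2 = 53990 km.
Circular speed at r = 16780 km: v_c = √(μ/r) = 3.665 km/s.
Vis-viva on the transfer ellipse at r = 16780 km gives v_t = √[μ(2/r − 1/a_t)] = 4.763 km/s.
Δv₁ = |v_t − v_c| = |4.763 − 3.665| = 1.098 km/s.

Δv₁ = 1.098 km/s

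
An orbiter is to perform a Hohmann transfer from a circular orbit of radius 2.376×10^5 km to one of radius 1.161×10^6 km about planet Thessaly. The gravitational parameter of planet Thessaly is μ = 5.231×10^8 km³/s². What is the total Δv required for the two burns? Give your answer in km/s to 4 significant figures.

Transfer-ellipse semi-major axis a_t = (r₁ + r₂)/2 = (2.376×10^5 + 1.161×10^6)/2 = 6.993×10^5 km.
Circular speed at r₁: v₁ = √(μ/r₁) = √(5.231×10^8/2.376×10^5) = 46.92 km/s.
On the transfer ellipse at r₁, v² = μ(2/r − 1/a) gives v_p = √[μ(2/r₁ − 1/a_t)] = 60.46 km/s.
First burn Δv₁ = |v_p − v₁| = 13.54 km/s.
Circular speed at r₂: v₂ = √(μ/r₂) = 21.2264 km/s.
Transfer-orbit speed at r₂: v_a = √[μ(2/r₂ − 1/a_t)] = 12.3728 km/s.
Second burn Δv₂ = |v₂ − v_a| = 8.854 km/s.
Δv = Δv₁ + Δv₂ = 13.54 + 8.854 = 22.39 km/s.

Δv = 22.39 km/s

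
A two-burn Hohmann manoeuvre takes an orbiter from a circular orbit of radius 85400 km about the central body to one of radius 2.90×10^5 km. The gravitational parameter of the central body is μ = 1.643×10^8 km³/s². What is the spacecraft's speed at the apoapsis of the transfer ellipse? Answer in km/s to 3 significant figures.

v = 16.1 km/s

Transfer-ellipse semi-major axis a_t = (r₁ + r₂)/2 = (85400 + 2.900×10^5)/2 = 1.877×10^5 km.
At apoapsis, r = 2.900×10^5 km.
Vis-viva: v = √[μ(2/r − 1/a_t)] = √[1.643×10^8 × (2/2.900×10^5 − 1/1.877×10^5)] = 16.06 km/s.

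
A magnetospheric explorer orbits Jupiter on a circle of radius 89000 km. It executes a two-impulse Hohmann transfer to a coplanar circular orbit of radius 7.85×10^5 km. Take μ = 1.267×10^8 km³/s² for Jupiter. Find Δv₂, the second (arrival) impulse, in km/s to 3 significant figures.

Δv₂ = 6.97 km/s

The Hohmann ellipse has a_t = (r₁ + r₂)/2 = 4.370×10^5 km.
Circular speed at r = 7.850×10^5 km: v_c = √(μ/r) = 12.704 km/s.
Vis-viva on the transfer ellipse at r = 7.850×10^5 km gives v_t = √[μ(2/r − 1/a_t)] = 5.7333 km/s.
Δv₂ = |v_t − v_c| = |5.7333 − 12.704| = 6.971 km/s.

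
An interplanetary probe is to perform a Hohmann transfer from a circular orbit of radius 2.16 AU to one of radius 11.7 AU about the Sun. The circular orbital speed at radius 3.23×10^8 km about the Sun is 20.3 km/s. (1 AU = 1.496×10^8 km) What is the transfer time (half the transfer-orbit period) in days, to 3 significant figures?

t = 3330 days

From the circular-orbit relation v² = μ/r at r = 3.23×10^8 km: μ = v²r = (20.3)² × 3.23×10^8 = 1.33105×10^11 km³/s².
In km: r₁ = 2.16 × 1.496×10^8 = 3.23136×10^8 km; r₂ = 11.7 × 1.496×10^8 = 1.75032×10^9 km.
The Hohmann ellipse has a_t = (r₁ + r₂)/2 = 1.036728×10^9 km.
Transfer time t = π√(a_t³/μ) = π√((1.036728×10^9)³ / 1.33105×10^11) = 2.874×10^8 s.
Converting: 2.874×10^8 s ÷ 86400 s/day = 3330 days.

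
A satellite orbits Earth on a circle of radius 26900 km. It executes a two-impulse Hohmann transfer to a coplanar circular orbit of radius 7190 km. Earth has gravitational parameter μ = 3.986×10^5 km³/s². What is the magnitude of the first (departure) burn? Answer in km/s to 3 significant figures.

The Hohmann ellipse has a_t = (r₁ + r₂)/2 = 17045 km.
On the circular orbit at r = 26900 km, v_c = √(μ/r) = 3.849 km/s.
Vis-viva on the transfer ellipse at r = 26900 km gives v_t = √[μ(2/r − 1/a_t)] = 2.500 km/s.
Δv₁ = |v_t − v_c| = |2.500 − 3.849| = 1.349 km/s.

Δv₁ = 1.35 km/s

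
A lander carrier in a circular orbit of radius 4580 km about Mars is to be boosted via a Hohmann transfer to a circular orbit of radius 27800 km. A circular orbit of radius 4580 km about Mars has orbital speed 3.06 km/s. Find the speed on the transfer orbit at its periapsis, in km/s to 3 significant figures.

v = 4.01 km/s

From the circular-orbit relation v² = μ/r at r = 4580 km: μ = v²r = (3.06)² × 4580 = 42885.3 km³/s².
Transfer-ellipse semi-major axis a_t = (r₁ + r₂)/2 = (4580 + 27800)/2 = 16190 km.
The periapsis of the transfer ellipse is at r = 4580 km.
Applying v² = μ(2/r − 1/a_t): v = 4.010 km/s.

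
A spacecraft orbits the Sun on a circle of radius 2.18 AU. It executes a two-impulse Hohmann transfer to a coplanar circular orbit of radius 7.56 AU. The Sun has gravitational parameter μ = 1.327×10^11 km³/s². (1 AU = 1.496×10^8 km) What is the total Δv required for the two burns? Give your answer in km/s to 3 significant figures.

Δv = 8.55 km/s

In km: r₁ = 2.18 × 1.496×10^8 = 3.26128×10^8 km; r₂ = 7.56 × 1.496×10^8 = 1.130976×10^9 km.
The Hohmann ellipse has a_t = (r₁ + r₂)/2 = 7.28552×10^8 km.
Circular speed at r₁: v₁ = √(μ/r₁) = √(1.327×10^11/3.26128×10^8) = 20.172 km/s.
Transfer-orbit speed at r₁ (vis-viva): v_p = √[μ(2/r₁ − 1/a_t)] = 25.133 km/s.
First burn Δv₁ = |v_p − v₁| = 4.961 km/s.
Circular speed at r₂: v₂ = √(μ/r₂) = 10.832 km/s.
Transfer-orbit speed at r₂: v_a = √[μ(2/r₂ − 1/a_t)] = 7.2472 km/s.
Second burn Δv₂ = |v₂ − v_a| = 3.585 km/s.
Total Δv = Δv₁ + Δv₂ = 8.546 km/s.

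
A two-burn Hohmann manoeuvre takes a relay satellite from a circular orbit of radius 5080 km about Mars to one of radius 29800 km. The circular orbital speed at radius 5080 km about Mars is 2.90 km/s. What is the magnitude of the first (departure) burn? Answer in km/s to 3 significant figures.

Δv₁ = 0.891 km/s

From the circular-orbit relation v² = μ/r at r = 5080 km: μ = v²r = (2.90)² × 5080 = 42722.8 km³/s².
Semi-major axis of the transfer orbit: a_t = (5080 + 29800)/2 = 17440 km.
Circular speed at r = 5080 km: v_c = √(μ/r) = 2.9000 km/s.
Vis-viva on the transfer ellipse at r = 5080 km gives v_t = √[μ(2/r − 1/a_t)] = 3.7908 km/s.
Δv₁ = |v_t − v_c| = |3.7908 − 2.9000| = 0.8908 km/s.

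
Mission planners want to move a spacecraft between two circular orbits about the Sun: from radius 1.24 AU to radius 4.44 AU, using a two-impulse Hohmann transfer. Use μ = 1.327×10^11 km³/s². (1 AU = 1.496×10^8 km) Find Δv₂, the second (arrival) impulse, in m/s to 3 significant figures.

Δv₂ = 4790 m/s

In km: r₁ = 1.24 × 1.496×10^8 = 1.85504×10^8 km; r₂ = 4.44 × 1.496×10^8 = 6.64224×10^8 km.
The Hohmann ellipse has a_t = (r₁ + r₂)/2 = 4.24864×10^8 km.
On the circular orbit at r = 6.64224×10^8 km, v_c = √(μ/r) = 14.1344 km/s.
Transfer-orbit speed at the same r (vis-viva, a = a_t): v_t = √[μ(2/r − 1/a_t)] = 9.33963 km/s.
Δv₂ = |v_t − v_c| = |9.33963 − 14.1344| = 4.795 km/s.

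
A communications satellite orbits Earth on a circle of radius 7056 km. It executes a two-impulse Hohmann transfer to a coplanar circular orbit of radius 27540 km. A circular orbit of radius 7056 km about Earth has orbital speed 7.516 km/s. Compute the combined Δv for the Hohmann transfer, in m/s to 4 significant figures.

Δv = 3342 m/s

From the circular-orbit relation v² = μ/r at r = 7056 km: μ = v²r = (7.516)² × 7056 = 3.98595×10^5 km³/s².
The Hohmann ellipse has a_t = (r₁ + r₂)/2 = 17298 km.
At r₁ the circular-orbit speed is v₁ = √(μ/r₁) = 7.5160 km/s.
Transfer-orbit speed at r₁ (vis-viva equation): v_p = √[μ(2/r₁ − 1/a_t)] = 9.4835 km/s.
First burn Δv₁ = |v_p − v₁| = 1.9675 km/s.
Circular speed at r₂: v₂ = √(μ/r₂) = 3.8044 km/s.
Transfer-orbit speed at r₂: v_a = √[μ(2/r₂ − 1/a_t)] = 2.4298 km/s.
Second burn Δv₂ = |v₂ − v_a| = 1.3746 km/s.
Δv = Δv₁ + Δv₂ = 1.9675 + 1.3746 = 3.342 km/s.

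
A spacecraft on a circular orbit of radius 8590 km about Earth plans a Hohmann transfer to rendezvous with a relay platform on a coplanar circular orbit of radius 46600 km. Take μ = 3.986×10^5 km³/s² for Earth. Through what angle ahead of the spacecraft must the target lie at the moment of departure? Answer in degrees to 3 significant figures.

φ = 98.0°

Semi-major axis of the transfer orbit: a_t = (8590 + 46600)/2 = 27595 km.
The half-period of the transfer ellipse is t = π√(a_t³/μ) = 22810 s.
Target angular speed ω₂ = √(μ/r₂³) = 6.276×10^-5 rad/s.
Angle swept by the target during transfer: ω₂·t = 1.4316 rad = 82.02°.
The spacecraft traverses 180° on the transfer ellipse, so the target must lead by 180° − 82.02° = 98.0°.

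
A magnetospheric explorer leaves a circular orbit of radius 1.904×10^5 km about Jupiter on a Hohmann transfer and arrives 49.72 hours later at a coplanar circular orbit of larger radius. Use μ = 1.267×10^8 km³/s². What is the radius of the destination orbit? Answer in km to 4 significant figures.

Transfer time t = 49.72 hours = 1.78992×10^5 s, and t = π√(a_t³/μ).
So a_t = (μ t²/π²)^(1/3) = (1.267×10^8 × (1.78992×10^5)² / π²)^(1/3) = 7.4367×10^5 km.
Since a_t = (r₁ + r₂)/2, r₂ = 2a_t − r₁ = 2×7.4367×10^5 − 1.904×10^5 = 1.29694×10^6 km.

r₂ = 1.297×10^6 km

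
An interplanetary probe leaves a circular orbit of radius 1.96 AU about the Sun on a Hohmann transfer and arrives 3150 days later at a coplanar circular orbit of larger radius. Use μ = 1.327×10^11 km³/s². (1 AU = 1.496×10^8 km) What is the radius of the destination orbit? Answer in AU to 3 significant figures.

r₂ = 11.4 AU

In km: r₁ = 1.96 × 1.496×10^8 = 2.93216×10^8 km.
Transfer time t = 3150 days = 2.7216×10^8 s, and t = π√(a_t³/μ).
So a_t = (μ t²/π²)^(1/3) = (1.327×10^11 × (2.7216×10^8)² / π²)^(1/3) = 9.9863×10^8 km.
Since a_t = (r₁ + r₂)/2, r₂ = 2a_t − r₁ = 2×9.9863×10^8 − 2.93216×10^8 = 1.704044×10^9 km.
In AU: r₂ = 1.704044×10^9 / 1.496×10^8 = 11.4 AU.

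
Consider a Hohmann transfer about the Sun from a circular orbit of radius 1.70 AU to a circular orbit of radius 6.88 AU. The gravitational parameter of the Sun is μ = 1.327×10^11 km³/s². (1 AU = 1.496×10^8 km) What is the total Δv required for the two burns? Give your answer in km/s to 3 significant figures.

In km: r₁ = 1.70 × 1.496×10^8 = 2.5432×10^8 km; r₂ = 6.88 × 1.496×10^8 = 1.029248×10^9 km.
Transfer-ellipse semi-major axis a_t = (r₁ + r₂)/2 = (2.5432×10^8 + 1.029248×10^9)/2 = 6.41784×10^8 km.
Circular speed at r₁: v₁ = √(μ/r₁) = √(1.327×10^11/2.5432×10^8) = 22.8426 km/s.
Transfer-orbit speed at r₁ (vis-viva): v_p = √[μ(2/r₁ − 1/a_t)] = 28.9275 km/s.
First burn Δv₁ = |v_p − v₁| = 6.085 km/s.
At r₂, v₂ = √(μ/r₂) = 11.355 km/s.
Transfer-orbit speed at r₂: v_a = √[μ(2/r₂ − 1/a_t)] = 7.1478 km/s.
Second burn Δv₂ = |v₂ − v_a| = 4.207 km/s.
Δv = Δv₁ + Δv₂ = 6.085 + 4.207 = 10.29 km/s.

Δv = 10.3 km/s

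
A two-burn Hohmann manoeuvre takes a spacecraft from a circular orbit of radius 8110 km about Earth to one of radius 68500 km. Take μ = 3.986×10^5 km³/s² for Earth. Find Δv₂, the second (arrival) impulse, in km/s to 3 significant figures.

Δv₂ = 1.30 km/s

Transfer-ellipse semi-major axis a_t = (r₁ + r₂)/2 = (8110 + 68500)/2 = 38305 km.
On the circular orbit at r = 68500 km, v_c = √(μ/r) = 2.412 km/s.
Transfer-orbit speed at the same r (vis-viva, a = a_t): v_t = √[μ(2/r − 1/a_t)] = 1.110 km/s.
Δv₂ = |v_t − v_c| = |1.110 − 2.412| = 1.302 km/s.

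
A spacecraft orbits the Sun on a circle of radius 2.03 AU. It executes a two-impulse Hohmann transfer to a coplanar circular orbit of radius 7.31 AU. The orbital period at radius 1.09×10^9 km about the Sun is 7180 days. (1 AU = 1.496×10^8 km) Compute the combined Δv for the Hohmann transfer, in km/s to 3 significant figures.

From Kepler's third law T² = 4π²r³/μ at r = 1.09×10^9 km, T = 7180 days = 7180 × 86400 s = 6.20352×10^8 s: μ = 4π²r³/T² = 1.32850×10^11 km³/s².
In km: r₁ = 2.03 × 1.496×10^8 = 3.03688×10^8 km; r₂ = 7.31 × 1.496×10^8 = 1.093576×10^9 km.
Transfer-ellipse semi-major axis a_t = (r₁ + r₂)/2 = (3.03688×10^8 + 1.093576×10^9)/2 = 6.98632×10^8 km.
At r₁ the circular-orbit speed is v₁ = √(μ/r₁) = 20.9155 km/s.
Transfer-orbit speed at r₁ (v² = μ(2/r − 1/a)): v_p = √[μ(2/r₁ − 1/a_t)] = 26.1678 km/s.
First burn Δv₁ = |v_p − v₁| = 5.252 km/s.
At r₂, v₂ = √(μ/r₂) = 11.022 km/s.
Transfer-orbit speed at r₂: v_a = √[μ(2/r₂ − 1/a_t)] = 7.2669 km/s.
Second burn Δv₂ = |v₂ − v_a| = 3.755 km/s.
Δv = Δv₁ + Δv₂ = 5.252 + 3.755 = 9.007 km/s.

Δv = 9.01 km/s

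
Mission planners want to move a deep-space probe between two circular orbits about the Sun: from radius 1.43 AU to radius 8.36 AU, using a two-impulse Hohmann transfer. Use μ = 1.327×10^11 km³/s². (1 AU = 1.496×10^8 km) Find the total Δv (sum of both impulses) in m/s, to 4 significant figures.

In km: r₁ = 1.43 × 1.496×10^8 = 2.13928×10^8 km; r₂ = 8.36 × 1.496×10^8 = 1.250656×10^9 km.
The Hohmann ellipse has a_t = (r₁ + r₂)/2 = 7.32292×10^8 km.
At r₁ the circular-orbit speed is v₁ = √(μ/r₁) = 24.9059 km/s.
On the transfer ellipse at r₁, v² = μ(2/r − 1/a) gives v_p = √[μ(2/r₁ − 1/a_t)] = 32.5483 km/s.
First burn Δv₁ = |v_p − v₁| = 7.6424 km/s.
Circular speed at r₂: v₂ = √(μ/r₂) = 10.3007 km/s.
Transfer-orbit speed at r₂: v_a = √[μ(2/r₂ − 1/a_t)] = 5.56747 km/s.
Second burn Δv₂ = |v₂ − v_a| = 4.7332 km/s.
Total Δv = Δv₁ + Δv₂ = 12.38 km/s.

Δv = 12380 m/s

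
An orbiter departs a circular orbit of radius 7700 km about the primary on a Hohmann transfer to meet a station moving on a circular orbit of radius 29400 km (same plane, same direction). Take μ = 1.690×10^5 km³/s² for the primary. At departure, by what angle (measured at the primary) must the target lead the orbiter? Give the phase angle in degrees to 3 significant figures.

φ = 89.8°

Transfer-ellipse semi-major axis a_t = (r₁ + r₂)/2 = (7700 + 29400)/2 = 18550 km.
Transfer time t = π√(a_t³/μ) = 19307 s.
Target angular speed ω₂ = √(μ/r₂³) = 8.1550×10^-5 rad/s.
Angle swept by the target during transfer: ω₂·t = 1.5745 rad = 90.21°.
The orbiter traverses 180° on the transfer ellipse, so the target must lead by 180° − 90.21° = 89.8°.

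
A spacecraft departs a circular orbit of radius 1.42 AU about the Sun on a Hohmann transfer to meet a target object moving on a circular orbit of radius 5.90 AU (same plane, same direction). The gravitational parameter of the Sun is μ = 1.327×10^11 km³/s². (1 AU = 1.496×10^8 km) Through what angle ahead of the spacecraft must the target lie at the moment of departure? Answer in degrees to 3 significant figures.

In km: r₁ = 1.42 × 1.496×10^8 = 2.12432×10^8 km; r₂ = 5.90 × 1.496×10^8 = 8.8264×10^8 km.
The Hohmann ellipse has a_t = (r₁ + r₂)/2 = 5.47536×10^8 km.
Transfer time t = π√(a_t³/μ) = 1.10493×10^8 s.
The target's mean motion on its circular orbit is ω₂ = √(μ/r₂³) = 1.38918×10^-8 rad/s.
Angle swept by the target during transfer: ω₂·t = 1.53495 rad = 87.946°.
Arrival is 180° from departure on the ellipse, so φ = 180° − 87.946° = 92.1°.

φ = 92.1°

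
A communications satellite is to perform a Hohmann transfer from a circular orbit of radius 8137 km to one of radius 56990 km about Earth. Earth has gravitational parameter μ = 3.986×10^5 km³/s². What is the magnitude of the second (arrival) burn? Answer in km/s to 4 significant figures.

Δv₂ = 1.323 km/s

Semi-major axis of the transfer orbit: a_t = (8137 + 56990)/2 = 32563.5 km.
Circular speed at r = 56990 km: v_c = √(μ/r) = 2.645 km/s.
Transfer-orbit speed at the same r (vis-viva, a = a_t): v_t = √[μ(2/r − 1/a_t)] = 1.322 km/s.
Δv₂ = |v_t − v_c| = |1.322 − 2.645| = 1.323 km/s.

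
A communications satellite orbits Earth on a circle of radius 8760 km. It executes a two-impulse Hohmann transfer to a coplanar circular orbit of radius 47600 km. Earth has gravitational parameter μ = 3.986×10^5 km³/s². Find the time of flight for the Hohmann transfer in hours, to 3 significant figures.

t = 6.54 hours

Transfer-ellipse semi-major axis a_t = (r₁ + r₂)/2 = (8760 + 47600)/2 = 28180 km.
Transfer time t = π√(a_t³/μ) = π√((28180)³ / 3.986×10^5) = 23540 s.
Converting: 23540 s ÷ 3600 s/hour = 6.54 hours.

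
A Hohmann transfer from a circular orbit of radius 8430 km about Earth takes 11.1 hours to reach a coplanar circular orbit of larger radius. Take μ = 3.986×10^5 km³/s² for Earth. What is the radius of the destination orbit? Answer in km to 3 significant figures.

r₂ = 71800 km

Transfer time t = 11.1 hours = 39960 s, and t = π√(a_t³/μ).
So a_t = (μ t²/π²)^(1/3) = (3.986×10^5 × (39960)² / π²)^(1/3) = 40102 km.
Since a_t = (r₁ + r₂)/2, r₂ = 2a_t − r₁ = 2×40102 − 8430 = 71774 km.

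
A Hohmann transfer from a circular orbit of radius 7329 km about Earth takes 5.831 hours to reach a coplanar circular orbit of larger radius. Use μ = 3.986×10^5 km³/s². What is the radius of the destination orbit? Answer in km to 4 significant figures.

r₂ = 44890 km

Transfer time t = 5.831 hours = 20991.6 s, and t = π√(a_t³/μ).
So a_t = (μ t²/π²)^(1/3) = (3.986×10^5 × (20991.6)² / π²)^(1/3) = 26108 km.
Since a_t = (r₁ + r₂)/2, r₂ = 2a_t − r₁ = 2×26108 − 7329 = 44887 km.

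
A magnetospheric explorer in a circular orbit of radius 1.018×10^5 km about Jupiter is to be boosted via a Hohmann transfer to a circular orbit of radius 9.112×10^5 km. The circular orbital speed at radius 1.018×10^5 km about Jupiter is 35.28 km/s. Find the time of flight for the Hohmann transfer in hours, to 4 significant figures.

t = 27.95 hours

From the circular-orbit relation v² = μ/r at r = 1.018×10^5 km: μ = v²r = (35.28)² × 1.018×10^5 = 1.26708×10^8 km³/s².
The Hohmann ellipse has a_t = (r₁ + r₂)/2 = 5.065×10^5 km.
By Kepler's third law the transfer-orbit period is T = 2π√(a_t³/μ), so t = T/2 = 1.00604×10^5 s.
Converting: 1.00604×10^5 s ÷ 3600 s/hour = 27.95 hours.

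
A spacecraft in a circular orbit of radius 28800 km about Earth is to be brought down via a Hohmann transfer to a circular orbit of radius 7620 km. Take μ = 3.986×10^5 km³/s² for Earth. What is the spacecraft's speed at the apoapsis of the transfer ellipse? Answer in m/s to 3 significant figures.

v = 2410 m/s

Semi-major axis of the transfer orbit: a_t = (28800 + 7620)/2 = 18210 km.
The apoapsis of the transfer ellipse is at r = 28800 km.
From the vis-viva equation, v = √[μ(2/r − 1/a_t)] = 2.407 km/s.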